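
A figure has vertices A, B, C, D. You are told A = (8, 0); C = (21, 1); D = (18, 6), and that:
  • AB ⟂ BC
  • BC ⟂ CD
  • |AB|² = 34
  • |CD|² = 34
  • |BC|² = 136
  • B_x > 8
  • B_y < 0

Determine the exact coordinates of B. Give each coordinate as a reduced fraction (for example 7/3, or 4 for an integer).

1. B_x = 11  [[BC ⟂ CD ⇒ 3x-5y-58=0] ∩ [|B−(8, 0)|²=34]]
2. B_y = -5  [[BC ⟂ CD ⇒ 3x-5y-58=0] ∩ [|B−(8, 0)|²=34]]
   so B = (11, -5)

B = (11, -5)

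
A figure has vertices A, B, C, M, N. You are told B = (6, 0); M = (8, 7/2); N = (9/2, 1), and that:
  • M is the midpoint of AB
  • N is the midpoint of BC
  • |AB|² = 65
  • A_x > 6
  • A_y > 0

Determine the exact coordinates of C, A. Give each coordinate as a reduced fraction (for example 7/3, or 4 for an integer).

1. A_x = 10  [A = 2·M−B = 2·(8, 7/2)−(6, 0)]
2. A_y = 7  [A = 2·M−B = 2·(8, 7/2)−(6, 0)]
   so A = (10, 7)
3. C_x = 3  [C = 2·N−B = 2·(9/2, 1)−(6, 0)]
4. C_y = 2  [C = 2·N−B = 2·(9/2, 1)−(6, 0)]
   so C = (3, 2)

C = (3, 2)
A = (10, 7)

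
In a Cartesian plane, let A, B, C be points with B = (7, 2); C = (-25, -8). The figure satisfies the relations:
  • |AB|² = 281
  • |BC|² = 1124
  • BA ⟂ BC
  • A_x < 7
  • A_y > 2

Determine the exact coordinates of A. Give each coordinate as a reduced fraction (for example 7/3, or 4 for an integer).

A = (2, 18)

1. A_x = 2  [[BA ⟂ BC ⇒ -32x-10y+244=0] ∩ [|A−(7, 2)|²=281]]
2. A_y = 18  [[BA ⟂ BC ⇒ -32x-10y+244=0] ∩ [|A−(7, 2)|²=281]]
   so A = (2, 18)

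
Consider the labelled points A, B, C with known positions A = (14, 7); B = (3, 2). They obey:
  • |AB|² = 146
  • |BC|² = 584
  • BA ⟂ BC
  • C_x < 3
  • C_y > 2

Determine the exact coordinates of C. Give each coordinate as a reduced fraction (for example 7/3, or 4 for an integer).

1. C_x = -7  [[BA ⟂ BC ⇒ 11x+5y-43=0] ∩ [|C−(3, 2)|²=584]]
2. C_y = 24  [[BA ⟂ BC ⇒ 11x+5y-43=0] ∩ [|C−(3, 2)|²=584]]
   so C = (-7, 24)

C = (-7, 24)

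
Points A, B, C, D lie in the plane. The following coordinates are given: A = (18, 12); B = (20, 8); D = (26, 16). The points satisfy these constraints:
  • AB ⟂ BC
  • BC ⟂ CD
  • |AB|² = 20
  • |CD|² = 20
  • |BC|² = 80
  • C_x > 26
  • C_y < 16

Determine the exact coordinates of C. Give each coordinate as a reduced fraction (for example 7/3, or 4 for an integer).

1. C_x = 28  [[AB ⟂ BC ⇒ 2x-4y-8=0] ∩ [|C−(26, 16)|²=20]]
2. C_y = 12  [[AB ⟂ BC ⇒ 2x-4y-8=0] ∩ [|C−(26, 16)|²=20]]
   so C = (28, 12)

C = (28, 12)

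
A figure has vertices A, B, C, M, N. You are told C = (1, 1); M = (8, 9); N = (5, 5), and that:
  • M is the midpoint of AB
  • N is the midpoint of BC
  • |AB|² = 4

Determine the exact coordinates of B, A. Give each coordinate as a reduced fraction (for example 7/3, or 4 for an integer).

1. B_x = 9  [B = 2·N−C = 2·(5, 5)−(1, 1)]
2. B_y = 9  [B = 2·N−C = 2·(5, 5)−(1, 1)]
   so B = (9, 9)
3. A_x = 7  [A = 2·M−B = 2·(8, 9)−(9, 9)]
4. A_y = 9  [A = 2·M−B = 2·(8, 9)−(9, 9)]
   so A = (7, 9)

B = (9, 9)
A = (7, 9)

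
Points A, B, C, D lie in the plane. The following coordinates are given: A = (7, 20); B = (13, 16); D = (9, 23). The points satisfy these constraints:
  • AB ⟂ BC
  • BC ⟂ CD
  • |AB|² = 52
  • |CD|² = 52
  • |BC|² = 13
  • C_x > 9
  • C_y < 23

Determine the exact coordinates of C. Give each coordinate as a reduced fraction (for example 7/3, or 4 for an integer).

1. C_x = 15  [[AB ⟂ BC ⇒ 6x-4y-14=0] ∩ [|C−(9, 23)|²=52]]
2. C_y = 19  [[AB ⟂ BC ⇒ 6x-4y-14=0] ∩ [|C−(9, 23)|²=52]]
   so C = (15, 19)

C = (15, 19)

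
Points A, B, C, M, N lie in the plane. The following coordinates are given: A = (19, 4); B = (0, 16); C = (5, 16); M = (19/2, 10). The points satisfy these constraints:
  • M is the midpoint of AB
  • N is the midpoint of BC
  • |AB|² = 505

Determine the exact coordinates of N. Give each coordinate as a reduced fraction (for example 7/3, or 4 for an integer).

1. N_x = 5/2  [2·N = B+C = (0, 16)+(5, 16)]
2. N_y = 16  [2·N = B+C = (0, 16)+(5, 16)]
   so N = (5/2, 16)

N = (5/2, 16)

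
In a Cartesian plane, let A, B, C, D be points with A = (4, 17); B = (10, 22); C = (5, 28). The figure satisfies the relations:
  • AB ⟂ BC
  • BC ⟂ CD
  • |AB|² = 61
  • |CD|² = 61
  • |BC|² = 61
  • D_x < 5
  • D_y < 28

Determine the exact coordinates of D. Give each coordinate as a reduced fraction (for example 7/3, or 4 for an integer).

D = (-1, 23)

1. D_x = -1  [[BC ⟂ CD ⇒ -5x+6y-143=0] ∩ [|D−(5, 28)|²=61]]
2. D_y = 23  [[BC ⟂ CD ⇒ -5x+6y-143=0] ∩ [|D−(5, 28)|²=61]]
   so D = (-1, 23)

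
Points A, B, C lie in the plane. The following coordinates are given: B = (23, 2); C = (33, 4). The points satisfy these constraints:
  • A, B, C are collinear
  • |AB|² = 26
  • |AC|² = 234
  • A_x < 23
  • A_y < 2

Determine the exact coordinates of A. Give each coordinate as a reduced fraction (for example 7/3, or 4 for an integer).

A = (18, 1)

1. A_x = 18  [[A, B, C are collinear ⇒ -2x+10y+26=0] ∩ [|A−(23, 2)|²=26]]
2. A_y = 1  [[A, B, C are collinear ⇒ -2x+10y+26=0] ∩ [|A−(23, 2)|²=26]]
   so A = (18, 1)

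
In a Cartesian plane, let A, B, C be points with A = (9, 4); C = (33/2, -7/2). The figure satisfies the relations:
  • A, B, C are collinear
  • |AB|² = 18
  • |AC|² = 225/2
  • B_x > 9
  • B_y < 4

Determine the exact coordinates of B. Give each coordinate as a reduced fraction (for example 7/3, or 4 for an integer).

1. B_x = 12  [[A, B, C are collinear ⇒ -15/2x-15/2y+195/2=0] ∩ [|B−(9, 4)|²=18]]
2. B_y = 1  [[A, B, C are collinear ⇒ -15/2x-15/2y+195/2=0] ∩ [|B−(9, 4)|²=18]]
   so B = (12, 1)

B = (12, 1)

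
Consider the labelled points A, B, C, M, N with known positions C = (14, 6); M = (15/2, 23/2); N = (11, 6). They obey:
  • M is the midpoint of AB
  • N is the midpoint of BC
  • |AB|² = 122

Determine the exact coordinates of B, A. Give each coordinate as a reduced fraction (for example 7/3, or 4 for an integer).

1. B_x = 8  [B = 2·N−C = 2·(11, 6)−(14, 6)]
2. B_y = 6  [B = 2·N−C = 2·(11, 6)−(14, 6)]
   so B = (8, 6)
3. A_x = 7  [A = 2·M−B = 2·(15/2, 23/2)−(8, 6)]
4. A_y = 17  [A = 2·M−B = 2·(15/2, 23/2)−(8, 6)]
   so A = (7, 17)

B = (8, 6)
A = (7, 17)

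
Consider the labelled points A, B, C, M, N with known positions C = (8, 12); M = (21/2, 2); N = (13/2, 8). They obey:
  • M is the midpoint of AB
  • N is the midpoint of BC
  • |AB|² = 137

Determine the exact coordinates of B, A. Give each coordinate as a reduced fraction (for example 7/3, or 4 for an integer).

B = (5, 4)
A = (16, 0)

1. B_x = 5  [B = 2·N−C = 2·(13/2, 8)−(8, 12)]
2. B_y = 4  [B = 2·N−C = 2·(13/2, 8)−(8, 12)]
   so B = (5, 4)
3. A_x = 16  [A = 2·M−B = 2·(21/2, 2)−(5, 4)]
4. A_y = 0  [A = 2·M−B = 2·(21/2, 2)−(5, 4)]
   so A = (16, 0)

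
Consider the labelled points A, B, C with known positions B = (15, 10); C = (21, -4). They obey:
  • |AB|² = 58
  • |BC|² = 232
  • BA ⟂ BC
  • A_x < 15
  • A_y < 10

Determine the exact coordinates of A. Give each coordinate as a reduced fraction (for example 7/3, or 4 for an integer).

A = (8, 7)

1. A_x = 8  [[BA ⟂ BC ⇒ 6x-14y+50=0] ∩ [|A−(15, 10)|²=58]]
2. A_y = 7  [[BA ⟂ BC ⇒ 6x-14y+50=0] ∩ [|A−(15, 10)|²=58]]
   so A = (8, 7)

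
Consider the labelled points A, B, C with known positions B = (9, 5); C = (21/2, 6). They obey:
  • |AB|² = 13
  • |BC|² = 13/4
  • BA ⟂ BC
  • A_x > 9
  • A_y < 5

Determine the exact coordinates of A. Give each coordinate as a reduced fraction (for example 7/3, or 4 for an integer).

1. A_x = 11  [[BA ⟂ BC ⇒ 3/2x+1y-37/2=0] ∩ [|A−(9, 5)|²=13]]
2. A_y = 2  [[BA ⟂ BC ⇒ 3/2x+1y-37/2=0] ∩ [|A−(9, 5)|²=13]]
   so A = (11, 2)

A = (11, 2)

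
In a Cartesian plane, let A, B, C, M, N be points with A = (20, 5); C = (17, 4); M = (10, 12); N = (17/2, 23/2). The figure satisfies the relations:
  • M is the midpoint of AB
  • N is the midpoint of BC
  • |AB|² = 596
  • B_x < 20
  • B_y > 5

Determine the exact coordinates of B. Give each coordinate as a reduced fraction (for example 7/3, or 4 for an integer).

1. B_x = 0  [B = 2·M−A = 2·(10, 12)−(20, 5)]
2. B_y = 19  [B = 2·M−A = 2·(10, 12)−(20, 5)]
   so B = (0, 19)

B = (0, 19)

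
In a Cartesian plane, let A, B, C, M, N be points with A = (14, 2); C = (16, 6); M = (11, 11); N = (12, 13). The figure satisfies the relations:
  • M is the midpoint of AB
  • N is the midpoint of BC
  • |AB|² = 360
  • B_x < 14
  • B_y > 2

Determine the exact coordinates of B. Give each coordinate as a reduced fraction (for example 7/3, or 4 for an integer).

1. B_x = 8  [B = 2·M−A = 2·(11, 11)−(14, 2)]
2. B_y = 20  [B = 2·M−A = 2·(11, 11)−(14, 2)]
   so B = (8, 20)

B = (8, 20)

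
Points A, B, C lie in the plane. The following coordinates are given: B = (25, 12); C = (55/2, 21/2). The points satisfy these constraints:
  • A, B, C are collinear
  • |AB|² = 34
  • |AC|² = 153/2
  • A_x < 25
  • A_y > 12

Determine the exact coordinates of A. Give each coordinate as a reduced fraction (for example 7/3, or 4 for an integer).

1. A_x = 20  [[A, B, C are collinear ⇒ 3/2x+5/2y-135/2=0] ∩ [|A−(25, 12)|²=34]]
2. A_y = 15  [[A, B, C are collinear ⇒ 3/2x+5/2y-135/2=0] ∩ [|A−(25, 12)|²=34]]
   so A = (20, 15)

A = (20, 15)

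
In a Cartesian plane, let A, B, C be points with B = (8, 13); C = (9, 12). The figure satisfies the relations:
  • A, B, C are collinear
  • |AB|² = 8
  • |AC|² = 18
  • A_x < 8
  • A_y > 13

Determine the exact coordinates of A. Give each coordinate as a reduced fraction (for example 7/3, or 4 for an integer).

A = (6, 15)

1. A_x = 6  [[A, B, C are collinear ⇒ 1x+1y-21=0] ∩ [|A−(8, 13)|²=8]]
2. A_y = 15  [[A, B, C are collinear ⇒ 1x+1y-21=0] ∩ [|A−(8, 13)|²=8]]
   so A = (6, 15)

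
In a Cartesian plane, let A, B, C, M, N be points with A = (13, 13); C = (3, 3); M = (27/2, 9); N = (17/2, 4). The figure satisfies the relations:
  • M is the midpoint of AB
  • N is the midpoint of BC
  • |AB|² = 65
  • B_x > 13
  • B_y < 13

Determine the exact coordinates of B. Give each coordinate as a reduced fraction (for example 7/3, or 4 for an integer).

1. B_x = 14  [B = 2·M−A = 2·(27/2, 9)−(13, 13)]
2. B_y = 5  [B = 2·M−A = 2·(27/2, 9)−(13, 13)]
   so B = (14, 5)

B = (14, 5)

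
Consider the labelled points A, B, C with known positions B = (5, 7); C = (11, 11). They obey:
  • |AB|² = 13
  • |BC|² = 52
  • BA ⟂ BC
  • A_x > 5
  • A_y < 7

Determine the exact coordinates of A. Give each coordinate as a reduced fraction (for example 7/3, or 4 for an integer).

1. A_x = 7  [[BA ⟂ BC ⇒ 6x+4y-58=0] ∩ [|A−(5, 7)|²=13]]
2. A_y = 4  [[BA ⟂ BC ⇒ 6x+4y-58=0] ∩ [|A−(5, 7)|²=13]]
   so A = (7, 4)

A = (7, 4)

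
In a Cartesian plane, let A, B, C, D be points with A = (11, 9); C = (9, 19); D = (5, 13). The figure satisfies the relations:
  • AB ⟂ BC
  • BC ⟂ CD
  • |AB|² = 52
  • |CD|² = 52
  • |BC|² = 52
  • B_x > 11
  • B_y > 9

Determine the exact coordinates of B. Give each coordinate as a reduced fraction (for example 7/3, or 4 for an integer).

B = (15, 15)

1. B_x = 15  [[BC ⟂ CD ⇒ 4x+6y-150=0] ∩ [|B−(11, 9)|²=52]]
2. B_y = 15  [[BC ⟂ CD ⇒ 4x+6y-150=0] ∩ [|B−(11, 9)|²=52]]
   so B = (15, 15)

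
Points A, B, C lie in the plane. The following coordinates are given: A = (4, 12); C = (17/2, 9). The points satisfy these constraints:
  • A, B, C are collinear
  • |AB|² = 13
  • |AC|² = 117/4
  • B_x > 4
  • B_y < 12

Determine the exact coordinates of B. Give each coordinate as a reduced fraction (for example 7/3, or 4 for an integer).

B = (7, 10)

1. B_x = 7  [[A, B, C are collinear ⇒ -3x-9/2y+66=0] ∩ [|B−(4, 12)|²=13]]
2. B_y = 10  [[A, B, C are collinear ⇒ -3x-9/2y+66=0] ∩ [|B−(4, 12)|²=13]]
   so B = (7, 10)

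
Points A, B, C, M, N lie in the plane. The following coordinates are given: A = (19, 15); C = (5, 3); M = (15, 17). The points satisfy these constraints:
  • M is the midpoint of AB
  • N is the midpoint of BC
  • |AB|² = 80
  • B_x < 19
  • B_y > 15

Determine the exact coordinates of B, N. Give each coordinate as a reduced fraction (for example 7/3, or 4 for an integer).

1. B_x = 11  [B = 2·M−A = 2·(15, 17)−(19, 15)]
2. B_y = 19  [B = 2·M−A = 2·(15, 17)−(19, 15)]
   so B = (11, 19)
3. N_x = 8  [2·N = B+C = (11, 19)+(5, 3)]
4. N_y = 11  [2·N = B+C = (11, 19)+(5, 3)]
   so N = (8, 11)

B = (11, 19)
N = (8, 11)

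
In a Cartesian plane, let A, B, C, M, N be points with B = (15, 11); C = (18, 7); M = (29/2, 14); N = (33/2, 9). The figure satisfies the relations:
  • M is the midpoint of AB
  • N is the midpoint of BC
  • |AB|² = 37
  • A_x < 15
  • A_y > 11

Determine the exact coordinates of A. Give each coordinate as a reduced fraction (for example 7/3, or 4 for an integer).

1. A_x = 14  [A = 2·M−B = 2·(29/2, 14)−(15, 11)]
2. A_y = 17  [A = 2·M−B = 2·(29/2, 14)−(15, 11)]
   so A = (14, 17)

A = (14, 17)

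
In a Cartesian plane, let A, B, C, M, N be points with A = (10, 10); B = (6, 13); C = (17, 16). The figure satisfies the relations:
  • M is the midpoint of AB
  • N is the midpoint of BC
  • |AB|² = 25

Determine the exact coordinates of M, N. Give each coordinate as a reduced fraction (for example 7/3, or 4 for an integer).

1. M_x = 8  [2·M = A+B = (10, 10)+(6, 13)]
2. M_y = 23/2  [2·M = A+B = (10, 10)+(6, 13)]
   so M = (8, 23/2)
3. N_x = 23/2  [2·N = B+C = (6, 13)+(17, 16)]
4. N_y = 29/2  [2·N = B+C = (6, 13)+(17, 16)]
   so N = (23/2, 29/2)

M = (8, 23/2)
N = (23/2, 29/2)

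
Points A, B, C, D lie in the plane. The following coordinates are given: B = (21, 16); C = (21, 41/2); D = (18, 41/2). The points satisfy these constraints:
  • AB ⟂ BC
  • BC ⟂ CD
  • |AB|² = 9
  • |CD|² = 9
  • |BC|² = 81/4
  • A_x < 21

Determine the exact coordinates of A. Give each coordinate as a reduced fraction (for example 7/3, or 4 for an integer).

A = (18, 16)

1. A_x = 18  [[AB ⟂ BC ⇒ -9/2y+72=0] ∩ [|A−(21, 16)|²=9]]
2. A_y = 16  [[AB ⟂ BC ⇒ -9/2y+72=0] ∩ [|A−(21, 16)|²=9]]
   so A = (18, 16)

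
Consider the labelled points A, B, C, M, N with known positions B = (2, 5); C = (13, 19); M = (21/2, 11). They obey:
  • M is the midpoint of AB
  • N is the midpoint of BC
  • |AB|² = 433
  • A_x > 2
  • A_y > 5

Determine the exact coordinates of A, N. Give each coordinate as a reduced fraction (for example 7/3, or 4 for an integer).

A = (19, 17)
N = (15/2, 12)

1. A_x = 19  [A = 2·M−B = 2·(21/2, 11)−(2, 5)]
2. A_y = 17  [A = 2·M−B = 2·(21/2, 11)−(2, 5)]
   so A = (19, 17)
3. N_x = 15/2  [2·N = B+C = (2, 5)+(13, 19)]
4. N_y = 12  [2·N = B+C = (2, 5)+(13, 19)]
   so N = (15/2, 12)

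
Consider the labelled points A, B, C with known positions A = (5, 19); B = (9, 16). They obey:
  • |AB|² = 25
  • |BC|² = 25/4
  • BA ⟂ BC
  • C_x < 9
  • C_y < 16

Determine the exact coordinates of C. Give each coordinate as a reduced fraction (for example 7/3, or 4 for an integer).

C = (15/2, 14)

1. C_x = 15/2  [[BA ⟂ BC ⇒ -4x+3y-12=0] ∩ [|C−(9, 16)|²=25/4]]
2. C_y = 14  [[BA ⟂ BC ⇒ -4x+3y-12=0] ∩ [|C−(9, 16)|²=25/4]]
   so C = (15/2, 14)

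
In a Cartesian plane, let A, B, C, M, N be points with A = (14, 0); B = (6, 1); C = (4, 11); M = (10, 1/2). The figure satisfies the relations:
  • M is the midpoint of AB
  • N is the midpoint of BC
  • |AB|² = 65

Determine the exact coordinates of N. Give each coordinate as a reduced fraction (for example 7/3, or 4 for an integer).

N = (5, 6)

1. N_x = 5  [2·N = B+C = (6, 1)+(4, 11)]
2. N_y = 6  [2·N = B+C = (6, 1)+(4, 11)]
   so N = (5, 6)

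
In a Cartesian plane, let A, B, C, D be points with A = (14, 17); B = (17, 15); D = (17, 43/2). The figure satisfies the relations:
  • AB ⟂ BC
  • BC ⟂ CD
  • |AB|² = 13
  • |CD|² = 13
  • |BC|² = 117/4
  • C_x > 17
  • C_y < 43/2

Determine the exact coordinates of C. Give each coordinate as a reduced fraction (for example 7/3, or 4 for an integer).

C = (20, 39/2)

1. C_x = 20  [[AB ⟂ BC ⇒ 3x-2y-21=0] ∩ [|C−(17, 43/2)|²=13]]
2. C_y = 39/2  [[AB ⟂ BC ⇒ 3x-2y-21=0] ∩ [|C−(17, 43/2)|²=13]]
   so C = (20, 39/2)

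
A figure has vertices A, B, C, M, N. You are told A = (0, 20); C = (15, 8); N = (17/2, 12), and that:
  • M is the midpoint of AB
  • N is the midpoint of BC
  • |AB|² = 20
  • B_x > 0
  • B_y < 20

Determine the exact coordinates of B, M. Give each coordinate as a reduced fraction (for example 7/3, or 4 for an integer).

1. B_x = 2  [B = 2·N−C = 2·(17/2, 12)−(15, 8)]
2. B_y = 16  [B = 2·N−C = 2·(17/2, 12)−(15, 8)]
   so B = (2, 16)
3. M_x = 1  [2·M = A+B = (0, 20)+(2, 16)]
4. M_y = 18  [2·M = A+B = (0, 20)+(2, 16)]
   so M = (1, 18)

B = (2, 16)
M = (1, 18)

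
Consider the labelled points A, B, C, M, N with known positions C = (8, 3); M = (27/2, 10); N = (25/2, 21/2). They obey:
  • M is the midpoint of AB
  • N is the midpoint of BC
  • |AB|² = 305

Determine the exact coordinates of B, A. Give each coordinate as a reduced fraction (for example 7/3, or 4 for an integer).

1. B_x = 17  [B = 2·N−C = 2·(25/2, 21/2)−(8, 3)]
2. B_y = 18  [B = 2·N−C = 2·(25/2, 21/2)−(8, 3)]
   so B = (17, 18)
3. A_x = 10  [A = 2·M−B = 2·(27/2, 10)−(17, 18)]
4. A_y = 2  [A = 2·M−B = 2·(27/2, 10)−(17, 18)]
   so A = (10, 2)

B = (17, 18)
A = (10, 2)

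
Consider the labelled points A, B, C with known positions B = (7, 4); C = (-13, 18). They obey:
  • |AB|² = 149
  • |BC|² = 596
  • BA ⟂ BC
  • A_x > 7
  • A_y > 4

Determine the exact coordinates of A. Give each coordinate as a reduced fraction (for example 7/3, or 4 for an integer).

1. A_x = 14  [[BA ⟂ BC ⇒ -20x+14y+84=0] ∩ [|A−(7, 4)|²=149]]
2. A_y = 14  [[BA ⟂ BC ⇒ -20x+14y+84=0] ∩ [|A−(7, 4)|²=149]]
   so A = (14, 14)

A = (14, 14)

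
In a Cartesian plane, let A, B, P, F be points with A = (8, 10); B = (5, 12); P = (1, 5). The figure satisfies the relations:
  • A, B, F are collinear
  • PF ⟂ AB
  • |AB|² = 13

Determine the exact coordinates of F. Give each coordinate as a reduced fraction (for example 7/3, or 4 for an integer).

1. F_x = 71/13  [[A, B, F are collinear ⇒ -2x-3y+46=0] ∩ [PF ⟂ AB ⇒ -3x+2y-7=0]]
2. F_y = 152/13  [[A, B, F are collinear ⇒ -2x-3y+46=0] ∩ [PF ⟂ AB ⇒ -3x+2y-7=0]]
   so F = (71/13, 152/13)

F = (71/13, 152/13)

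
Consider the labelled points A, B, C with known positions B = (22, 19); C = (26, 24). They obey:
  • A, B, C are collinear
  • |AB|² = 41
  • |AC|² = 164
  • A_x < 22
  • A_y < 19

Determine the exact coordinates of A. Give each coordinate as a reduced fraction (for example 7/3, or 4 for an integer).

A = (18, 14)

1. A_x = 18  [[A, B, C are collinear ⇒ -5x+4y+34=0] ∩ [|A−(22, 19)|²=41]]
2. A_y = 14  [[A, B, C are collinear ⇒ -5x+4y+34=0] ∩ [|A−(22, 19)|²=41]]
   so A = (18, 14)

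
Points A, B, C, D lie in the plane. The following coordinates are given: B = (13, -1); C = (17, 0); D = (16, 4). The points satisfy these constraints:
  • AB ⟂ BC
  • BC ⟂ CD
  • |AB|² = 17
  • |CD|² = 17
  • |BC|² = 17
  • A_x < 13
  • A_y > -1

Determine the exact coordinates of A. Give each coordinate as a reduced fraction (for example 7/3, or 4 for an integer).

1. A_x = 12  [[AB ⟂ BC ⇒ -4x-1y+51=0] ∩ [|A−(13, -1)|²=17]]
2. A_y = 3  [[AB ⟂ BC ⇒ -4x-1y+51=0] ∩ [|A−(13, -1)|²=17]]
   so A = (12, 3)

A = (12, 3)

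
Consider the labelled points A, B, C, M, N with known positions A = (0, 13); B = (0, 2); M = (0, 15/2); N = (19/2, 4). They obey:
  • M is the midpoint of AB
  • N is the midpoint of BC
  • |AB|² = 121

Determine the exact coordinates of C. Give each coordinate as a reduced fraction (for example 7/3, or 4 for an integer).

C = (19, 6)

1. C_x = 19  [C = 2·N−B = 2·(19/2, 4)−(0, 2)]
2. C_y = 6  [C = 2·N−B = 2·(19/2, 4)−(0, 2)]
   so C = (19, 6)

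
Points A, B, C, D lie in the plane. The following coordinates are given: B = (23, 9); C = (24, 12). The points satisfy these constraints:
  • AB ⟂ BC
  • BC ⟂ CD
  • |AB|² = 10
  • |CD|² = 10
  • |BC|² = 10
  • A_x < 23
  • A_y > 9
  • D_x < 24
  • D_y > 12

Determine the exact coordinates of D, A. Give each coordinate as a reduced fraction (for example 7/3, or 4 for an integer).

D = (21, 13)
A = (20, 10)

1. D_x = 21  [[BC ⟂ CD ⇒ 1x+3y-60=0] ∩ [|D−(24, 12)|²=10]]
2. D_y = 13  [[BC ⟂ CD ⇒ 1x+3y-60=0] ∩ [|D−(24, 12)|²=10]]
   so D = (21, 13)
3. A_x = 20  [[AB ⟂ BC ⇒ -1x-3y+50=0] ∩ [|A−(23, 9)|²=10]]
4. A_y = 10  [[AB ⟂ BC ⇒ -1x-3y+50=0] ∩ [|A−(23, 9)|²=10]]
   so A = (20, 10)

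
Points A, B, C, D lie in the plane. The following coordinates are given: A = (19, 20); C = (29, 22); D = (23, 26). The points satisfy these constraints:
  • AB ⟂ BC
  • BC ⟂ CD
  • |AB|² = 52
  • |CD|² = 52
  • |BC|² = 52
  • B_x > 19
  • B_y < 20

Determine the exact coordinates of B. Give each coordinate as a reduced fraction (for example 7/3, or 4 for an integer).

B = (25, 16)

1. B_x = 25  [[BC ⟂ CD ⇒ 6x-4y-86=0] ∩ [|B−(19, 20)|²=52]]
2. B_y = 16  [[BC ⟂ CD ⇒ 6x-4y-86=0] ∩ [|B−(19, 20)|²=52]]
   so B = (25, 16)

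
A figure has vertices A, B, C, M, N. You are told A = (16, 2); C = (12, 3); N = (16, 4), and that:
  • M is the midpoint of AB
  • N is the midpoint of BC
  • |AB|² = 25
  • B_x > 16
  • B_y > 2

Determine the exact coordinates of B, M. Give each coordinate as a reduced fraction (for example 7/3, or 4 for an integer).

B = (20, 5)
M = (18, 7/2)

1. B_x = 20  [B = 2·N−C = 2·(16, 4)−(12, 3)]
2. B_y = 5  [B = 2·N−C = 2·(16, 4)−(12, 3)]
   so B = (20, 5)
3. M_x = 18  [2·M = A+B = (16, 2)+(20, 5)]
4. M_y = 7/2  [2·M = A+B = (16, 2)+(20, 5)]
   so M = (18, 7/2)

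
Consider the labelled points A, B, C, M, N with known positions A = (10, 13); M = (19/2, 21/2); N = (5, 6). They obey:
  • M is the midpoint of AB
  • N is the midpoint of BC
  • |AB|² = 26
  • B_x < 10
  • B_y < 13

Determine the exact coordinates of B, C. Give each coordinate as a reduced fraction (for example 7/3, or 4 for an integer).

1. B_x = 9  [B = 2·M−A = 2·(19/2, 21/2)−(10, 13)]
2. B_y = 8  [B = 2·M−A = 2·(19/2, 21/2)−(10, 13)]
   so B = (9, 8)
3. C_x = 1  [C = 2·N−B = 2·(5, 6)−(9, 8)]
4. C_y = 4  [C = 2·N−B = 2·(5, 6)−(9, 8)]
   so C = (1, 4)

B = (9, 8)
C = (1, 4)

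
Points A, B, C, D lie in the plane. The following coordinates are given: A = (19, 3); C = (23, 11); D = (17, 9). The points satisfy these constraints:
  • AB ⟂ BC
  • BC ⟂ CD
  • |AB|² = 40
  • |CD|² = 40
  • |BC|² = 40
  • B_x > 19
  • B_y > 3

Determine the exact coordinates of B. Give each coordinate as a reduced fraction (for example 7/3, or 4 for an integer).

B = (25, 5)

1. B_x = 25  [[BC ⟂ CD ⇒ 6x+2y-160=0] ∩ [|B−(19, 3)|²=40]]
2. B_y = 5  [[BC ⟂ CD ⇒ 6x+2y-160=0] ∩ [|B−(19, 3)|²=40]]
   so B = (25, 5)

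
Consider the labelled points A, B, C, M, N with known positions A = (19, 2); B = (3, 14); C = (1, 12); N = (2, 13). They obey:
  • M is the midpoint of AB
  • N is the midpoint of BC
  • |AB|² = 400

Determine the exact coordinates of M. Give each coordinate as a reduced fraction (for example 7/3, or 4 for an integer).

M = (11, 8)

1. M_x = 11  [2·M = A+B = (19, 2)+(3, 14)]
2. M_y = 8  [2·M = A+B = (19, 2)+(3, 14)]
   so M = (11, 8)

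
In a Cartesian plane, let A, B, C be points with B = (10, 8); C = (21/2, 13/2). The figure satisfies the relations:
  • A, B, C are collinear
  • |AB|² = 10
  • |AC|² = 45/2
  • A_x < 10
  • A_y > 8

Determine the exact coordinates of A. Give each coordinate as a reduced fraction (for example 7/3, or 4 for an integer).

A = (9, 11)

1. A_x = 9  [[A, B, C are collinear ⇒ 3/2x+1/2y-19=0] ∩ [|A−(10, 8)|²=10]]
2. A_y = 11  [[A, B, C are collinear ⇒ 3/2x+1/2y-19=0] ∩ [|A−(10, 8)|²=10]]
   so A = (9, 11)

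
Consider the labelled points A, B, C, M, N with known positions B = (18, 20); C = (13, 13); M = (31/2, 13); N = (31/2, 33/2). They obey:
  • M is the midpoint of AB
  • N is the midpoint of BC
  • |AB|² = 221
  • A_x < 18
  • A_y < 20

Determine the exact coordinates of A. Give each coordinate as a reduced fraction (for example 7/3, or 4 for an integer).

A = (13, 6)

1. A_x = 13  [A = 2·M−B = 2·(31/2, 13)−(18, 20)]
2. A_y = 6  [A = 2·M−B = 2·(31/2, 13)−(18, 20)]
   so A = (13, 6)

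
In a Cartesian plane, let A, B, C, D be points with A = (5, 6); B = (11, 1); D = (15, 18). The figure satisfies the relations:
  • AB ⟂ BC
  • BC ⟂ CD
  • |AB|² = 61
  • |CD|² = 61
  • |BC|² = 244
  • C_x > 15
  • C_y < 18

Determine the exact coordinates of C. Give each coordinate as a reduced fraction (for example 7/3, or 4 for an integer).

C = (21, 13)

1. C_x = 21  [[AB ⟂ BC ⇒ 6x-5y-61=0] ∩ [|C−(15, 18)|²=61]]
2. C_y = 13  [[AB ⟂ BC ⇒ 6x-5y-61=0] ∩ [|C−(15, 18)|²=61]]
   so C = (21, 13)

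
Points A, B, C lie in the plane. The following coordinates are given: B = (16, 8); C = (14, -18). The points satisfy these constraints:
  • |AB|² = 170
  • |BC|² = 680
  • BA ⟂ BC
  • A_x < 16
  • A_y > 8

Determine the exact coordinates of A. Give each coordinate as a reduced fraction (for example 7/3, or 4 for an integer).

1. A_x = 3  [[BA ⟂ BC ⇒ -2x-26y+240=0] ∩ [|A−(16, 8)|²=170]]
2. A_y = 9  [[BA ⟂ BC ⇒ -2x-26y+240=0] ∩ [|A−(16, 8)|²=170]]
   so A = (3, 9)

A = (3, 9)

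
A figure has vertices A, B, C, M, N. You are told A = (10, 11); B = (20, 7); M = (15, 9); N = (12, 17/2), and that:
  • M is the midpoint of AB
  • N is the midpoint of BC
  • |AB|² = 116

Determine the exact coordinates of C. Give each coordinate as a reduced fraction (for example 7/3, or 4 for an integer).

1. C_x = 4  [C = 2·N−B = 2·(12, 17/2)−(20, 7)]
2. C_y = 10  [C = 2·N−B = 2·(12, 17/2)−(20, 7)]
   so C = (4, 10)

C = (4, 10)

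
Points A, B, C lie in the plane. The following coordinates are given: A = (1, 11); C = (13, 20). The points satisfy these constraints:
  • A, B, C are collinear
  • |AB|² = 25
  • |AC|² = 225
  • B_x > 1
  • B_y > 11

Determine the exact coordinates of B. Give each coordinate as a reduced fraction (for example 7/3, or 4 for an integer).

1. B_x = 5  [[A, B, C are collinear ⇒ 9x-12y+123=0] ∩ [|B−(1, 11)|²=25]]
2. B_y = 14  [[A, B, C are collinear ⇒ 9x-12y+123=0] ∩ [|B−(1, 11)|²=25]]
   so B = (5, 14)

B = (5, 14)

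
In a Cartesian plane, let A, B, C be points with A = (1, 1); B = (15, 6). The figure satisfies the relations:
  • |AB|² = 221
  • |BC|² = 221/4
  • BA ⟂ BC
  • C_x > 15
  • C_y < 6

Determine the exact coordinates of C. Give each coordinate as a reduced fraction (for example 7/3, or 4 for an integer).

C = (35/2, -1)

1. C_x = 35/2  [[BA ⟂ BC ⇒ -14x-5y+240=0] ∩ [|C−(15, 6)|²=221/4]]
2. C_y = -1  [[BA ⟂ BC ⇒ -14x-5y+240=0] ∩ [|C−(15, 6)|²=221/4]]
   so C = (35/2, -1)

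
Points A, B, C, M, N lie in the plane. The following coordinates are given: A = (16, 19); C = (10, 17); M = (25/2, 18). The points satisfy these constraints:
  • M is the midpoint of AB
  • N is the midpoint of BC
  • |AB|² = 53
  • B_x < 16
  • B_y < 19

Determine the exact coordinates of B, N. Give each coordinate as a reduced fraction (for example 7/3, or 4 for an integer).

B = (9, 17)
N = (19/2, 17)

1. B_x = 9  [B = 2·M−A = 2·(25/2, 18)−(16, 19)]
2. B_y = 17  [B = 2·M−A = 2·(25/2, 18)−(16, 19)]
   so B = (9, 17)
3. N_x = 19/2  [2·N = B+C = (9, 17)+(10, 17)]
4. N_y = 17  [2·N = B+C = (9, 17)+(10, 17)]
   so N = (19/2, 17)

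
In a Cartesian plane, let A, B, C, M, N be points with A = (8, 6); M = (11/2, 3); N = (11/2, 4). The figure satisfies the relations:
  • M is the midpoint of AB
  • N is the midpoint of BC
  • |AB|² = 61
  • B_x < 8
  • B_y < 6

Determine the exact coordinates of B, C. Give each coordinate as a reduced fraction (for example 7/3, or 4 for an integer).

1. B_x = 3  [B = 2·M−A = 2·(11/2, 3)−(8, 6)]
2. B_y = 0  [B = 2·M−A = 2·(11/2, 3)−(8, 6)]
   so B = (3, 0)
3. C_x = 8  [C = 2·N−B = 2·(11/2, 4)−(3, 0)]
4. C_y = 8  [C = 2·N−B = 2·(11/2, 4)−(3, 0)]
   so C = (8, 8)

B = (3, 0)
C = (8, 8)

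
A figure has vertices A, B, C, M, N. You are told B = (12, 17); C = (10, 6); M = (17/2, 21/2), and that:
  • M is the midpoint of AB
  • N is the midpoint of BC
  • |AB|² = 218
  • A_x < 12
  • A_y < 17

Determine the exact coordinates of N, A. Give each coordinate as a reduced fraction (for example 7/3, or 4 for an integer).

1. A_x = 5  [A = 2·M−B = 2·(17/2, 21/2)−(12, 17)]
2. A_y = 4  [A = 2·M−B = 2·(17/2, 21/2)−(12, 17)]
   so A = (5, 4)
3. N_x = 11  [2·N = B+C = (12, 17)+(10, 6)]
4. N_y = 23/2  [2·N = B+C = (12, 17)+(10, 6)]
   so N = (11, 23/2)

N = (11, 23/2)
A = (5, 4)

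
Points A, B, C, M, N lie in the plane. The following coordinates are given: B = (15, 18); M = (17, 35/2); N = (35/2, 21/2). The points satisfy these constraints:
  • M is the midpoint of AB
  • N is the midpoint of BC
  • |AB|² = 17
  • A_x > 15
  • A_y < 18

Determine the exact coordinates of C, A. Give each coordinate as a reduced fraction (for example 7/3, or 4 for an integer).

C = (20, 3)
A = (19, 17)

1. A_x = 19  [A = 2·M−B = 2·(17, 35/2)−(15, 18)]
2. A_y = 17  [A = 2·M−B = 2·(17, 35/2)−(15, 18)]
   so A = (19, 17)
3. C_x = 20  [C = 2·N−B = 2·(35/2, 21/2)−(15, 18)]
4. C_y = 3  [C = 2·N−B = 2·(35/2, 21/2)−(15, 18)]
   so C = (20, 3)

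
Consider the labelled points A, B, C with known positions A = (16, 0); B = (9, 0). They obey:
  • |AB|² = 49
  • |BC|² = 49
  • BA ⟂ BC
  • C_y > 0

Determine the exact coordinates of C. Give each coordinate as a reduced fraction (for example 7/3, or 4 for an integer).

C = (9, 7)

1. C_x = 9  [[BA ⟂ BC ⇒ 7x-63=0] ∩ [|C−(9, 0)|²=49]]
2. C_y = 7  [[BA ⟂ BC ⇒ 7x-63=0] ∩ [|C−(9, 0)|²=49]]
   so C = (9, 7)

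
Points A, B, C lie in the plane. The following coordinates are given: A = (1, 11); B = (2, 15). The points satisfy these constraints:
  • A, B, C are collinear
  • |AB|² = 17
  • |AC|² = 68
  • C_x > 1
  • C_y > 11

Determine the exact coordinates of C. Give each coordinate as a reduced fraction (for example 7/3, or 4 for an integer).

C = (3, 19)

1. C_x = 3  [[A, B, C are collinear ⇒ -4x+1y-7=0] ∩ [|C−(1, 11)|²=68]]
2. C_y = 19  [[A, B, C are collinear ⇒ -4x+1y-7=0] ∩ [|C−(1, 11)|²=68]]
   so C = (3, 19)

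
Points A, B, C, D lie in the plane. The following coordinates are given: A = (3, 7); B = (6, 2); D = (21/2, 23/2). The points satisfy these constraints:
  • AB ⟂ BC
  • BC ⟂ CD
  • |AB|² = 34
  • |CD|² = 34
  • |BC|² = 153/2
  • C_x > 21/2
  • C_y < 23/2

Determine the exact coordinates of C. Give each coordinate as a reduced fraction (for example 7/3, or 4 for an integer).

C = (27/2, 13/2)

1. C_x = 27/2  [[AB ⟂ BC ⇒ 3x-5y-8=0] ∩ [|C−(21/2, 23/2)|²=34]]
2. C_y = 13/2  [[AB ⟂ BC ⇒ 3x-5y-8=0] ∩ [|C−(21/2, 23/2)|²=34]]
   so C = (27/2, 13/2)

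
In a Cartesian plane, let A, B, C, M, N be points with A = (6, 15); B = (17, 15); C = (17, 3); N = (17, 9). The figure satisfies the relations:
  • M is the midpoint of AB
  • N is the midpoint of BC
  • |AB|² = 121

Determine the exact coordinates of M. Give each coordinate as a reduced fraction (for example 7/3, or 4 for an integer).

M = (23/2, 15)

1. M_x = 23/2  [2·M = A+B = (6, 15)+(17, 15)]
2. M_y = 15  [2·M = A+B = (6, 15)+(17, 15)]
   so M = (23/2, 15)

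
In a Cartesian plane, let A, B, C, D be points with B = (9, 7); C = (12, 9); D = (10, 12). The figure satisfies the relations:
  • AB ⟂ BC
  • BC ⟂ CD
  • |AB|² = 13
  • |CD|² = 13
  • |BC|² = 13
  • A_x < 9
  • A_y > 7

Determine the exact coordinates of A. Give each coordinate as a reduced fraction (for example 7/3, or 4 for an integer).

1. A_x = 7  [[AB ⟂ BC ⇒ -3x-2y+41=0] ∩ [|A−(9, 7)|²=13]]
2. A_y = 10  [[AB ⟂ BC ⇒ -3x-2y+41=0] ∩ [|A−(9, 7)|²=13]]
   so A = (7, 10)

A = (7, 10)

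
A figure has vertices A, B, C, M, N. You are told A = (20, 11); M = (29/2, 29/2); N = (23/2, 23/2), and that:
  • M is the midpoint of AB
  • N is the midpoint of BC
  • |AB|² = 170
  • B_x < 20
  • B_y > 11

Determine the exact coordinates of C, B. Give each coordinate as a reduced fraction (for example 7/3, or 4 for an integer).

C = (14, 5)
B = (9, 18)

1. B_x = 9  [B = 2·M−A = 2·(29/2, 29/2)−(20, 11)]
2. B_y = 18  [B = 2·M−A = 2·(29/2, 29/2)−(20, 11)]
   so B = (9, 18)
3. C_x = 14  [C = 2·N−B = 2·(23/2, 23/2)−(9, 18)]
4. C_y = 5  [C = 2·N−B = 2·(23/2, 23/2)−(9, 18)]
   so C = (14, 5)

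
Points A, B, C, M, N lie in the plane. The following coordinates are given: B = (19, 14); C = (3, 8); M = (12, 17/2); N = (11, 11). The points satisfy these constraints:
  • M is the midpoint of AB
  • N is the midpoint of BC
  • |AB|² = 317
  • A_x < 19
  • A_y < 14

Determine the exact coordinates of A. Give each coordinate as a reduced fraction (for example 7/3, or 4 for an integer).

A = (5, 3)

1. A_x = 5  [A = 2·M−B = 2·(12, 17/2)−(19, 14)]
2. A_y = 3  [A = 2·M−B = 2·(12, 17/2)−(19, 14)]
   so A = (5, 3)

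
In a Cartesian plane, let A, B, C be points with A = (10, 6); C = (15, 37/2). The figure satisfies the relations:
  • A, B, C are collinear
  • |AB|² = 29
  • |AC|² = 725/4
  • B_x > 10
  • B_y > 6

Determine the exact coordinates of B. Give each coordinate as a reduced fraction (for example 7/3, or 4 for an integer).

1. B_x = 12  [[A, B, C are collinear ⇒ 25/2x-5y-95=0] ∩ [|B−(10, 6)|²=29]]
2. B_y = 11  [[A, B, C are collinear ⇒ 25/2x-5y-95=0] ∩ [|B−(10, 6)|²=29]]
   so B = (12, 11)

B = (12, 11)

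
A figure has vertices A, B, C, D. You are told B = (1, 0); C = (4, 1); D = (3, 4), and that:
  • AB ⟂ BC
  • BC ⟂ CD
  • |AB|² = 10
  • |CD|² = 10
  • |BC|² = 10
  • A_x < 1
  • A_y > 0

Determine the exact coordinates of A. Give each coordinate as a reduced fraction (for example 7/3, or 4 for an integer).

A = (0, 3)

1. A_x = 0  [[AB ⟂ BC ⇒ -3x-1y+3=0] ∩ [|A−(1, 0)|²=10]]
2. A_y = 3  [[AB ⟂ BC ⇒ -3x-1y+3=0] ∩ [|A−(1, 0)|²=10]]
   so A = (0, 3)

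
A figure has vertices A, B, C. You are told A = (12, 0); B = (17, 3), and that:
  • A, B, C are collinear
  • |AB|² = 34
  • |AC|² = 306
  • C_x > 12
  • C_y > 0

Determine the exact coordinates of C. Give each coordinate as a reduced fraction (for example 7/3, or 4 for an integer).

1. C_x = 27  [[A, B, C are collinear ⇒ -3x+5y+36=0] ∩ [|C−(12, 0)|²=306]]
2. C_y = 9  [[A, B, C are collinear ⇒ -3x+5y+36=0] ∩ [|C−(12, 0)|²=306]]
   so C = (27, 9)

C = (27, 9)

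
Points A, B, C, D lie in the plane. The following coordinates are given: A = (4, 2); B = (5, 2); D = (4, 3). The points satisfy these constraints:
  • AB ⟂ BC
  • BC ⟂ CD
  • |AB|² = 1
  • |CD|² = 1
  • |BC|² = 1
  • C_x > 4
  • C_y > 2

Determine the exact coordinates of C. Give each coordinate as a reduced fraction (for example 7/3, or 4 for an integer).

1. C_x = 5  [[AB ⟂ BC ⇒ 1x-5=0] ∩ [|C−(4, 3)|²=1]]
2. C_y = 3  [[AB ⟂ BC ⇒ 1x-5=0] ∩ [|C−(4, 3)|²=1]]
   so C = (5, 3)

C = (5, 3)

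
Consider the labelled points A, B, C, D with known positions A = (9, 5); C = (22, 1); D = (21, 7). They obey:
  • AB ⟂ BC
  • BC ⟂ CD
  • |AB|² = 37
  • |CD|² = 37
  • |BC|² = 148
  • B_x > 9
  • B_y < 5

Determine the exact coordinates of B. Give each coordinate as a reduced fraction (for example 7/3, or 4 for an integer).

B = (10, -1)

1. B_x = 10  [[BC ⟂ CD ⇒ 1x-6y-16=0] ∩ [|B−(9, 5)|²=37]]
2. B_y = -1  [[BC ⟂ CD ⇒ 1x-6y-16=0] ∩ [|B−(9, 5)|²=37]]
   so B = (10, -1)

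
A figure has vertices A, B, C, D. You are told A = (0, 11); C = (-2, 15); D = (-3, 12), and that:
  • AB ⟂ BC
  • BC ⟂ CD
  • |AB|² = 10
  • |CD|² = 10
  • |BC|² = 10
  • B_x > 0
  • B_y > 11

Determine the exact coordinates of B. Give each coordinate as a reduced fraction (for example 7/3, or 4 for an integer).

B = (1, 14)

1. B_x = 1  [[BC ⟂ CD ⇒ 1x+3y-43=0] ∩ [|B−(0, 11)|²=10]]
2. B_y = 14  [[BC ⟂ CD ⇒ 1x+3y-43=0] ∩ [|B−(0, 11)|²=10]]
   so B = (1, 14)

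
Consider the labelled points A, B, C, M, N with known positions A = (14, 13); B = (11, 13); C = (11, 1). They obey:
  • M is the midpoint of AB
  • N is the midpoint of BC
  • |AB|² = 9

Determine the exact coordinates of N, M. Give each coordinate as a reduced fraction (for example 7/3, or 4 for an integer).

N = (11, 7)
M = (25/2, 13)

1. M_x = 25/2  [2·M = A+B = (14, 13)+(11, 13)]
2. M_y = 13  [2·M = A+B = (14, 13)+(11, 13)]
   so M = (25/2, 13)
3. N_x = 11  [2·N = B+C = (11, 13)+(11, 1)]
4. N_y = 7  [2·N = B+C = (11, 13)+(11, 1)]
   so N = (11, 7)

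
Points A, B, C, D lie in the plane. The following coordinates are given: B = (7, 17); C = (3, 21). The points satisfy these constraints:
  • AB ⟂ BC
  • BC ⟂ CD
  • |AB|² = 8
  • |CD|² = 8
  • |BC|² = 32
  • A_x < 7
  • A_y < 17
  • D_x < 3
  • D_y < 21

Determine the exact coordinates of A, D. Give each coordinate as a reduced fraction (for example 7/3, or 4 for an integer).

1. A_x = 5  [[AB ⟂ BC ⇒ 4x-4y+40=0] ∩ [|A−(7, 17)|²=8]]
2. A_y = 15  [[AB ⟂ BC ⇒ 4x-4y+40=0] ∩ [|A−(7, 17)|²=8]]
   so A = (5, 15)
3. D_x = 1  [[BC ⟂ CD ⇒ -4x+4y-72=0] ∩ [|D−(3, 21)|²=8]]
4. D_y = 19  [[BC ⟂ CD ⇒ -4x+4y-72=0] ∩ [|D−(3, 21)|²=8]]
   so D = (1, 19)

A = (5, 15)
D = (1, 19)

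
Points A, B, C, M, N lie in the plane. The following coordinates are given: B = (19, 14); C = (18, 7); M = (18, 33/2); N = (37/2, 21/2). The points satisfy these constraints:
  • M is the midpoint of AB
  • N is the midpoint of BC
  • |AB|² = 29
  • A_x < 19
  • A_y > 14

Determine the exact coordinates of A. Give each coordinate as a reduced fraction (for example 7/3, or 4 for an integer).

1. A_x = 17  [A = 2·M−B = 2·(18, 33/2)−(19, 14)]
2. A_y = 19  [A = 2·M−B = 2·(18, 33/2)−(19, 14)]
   so A = (17, 19)

A = (17, 19)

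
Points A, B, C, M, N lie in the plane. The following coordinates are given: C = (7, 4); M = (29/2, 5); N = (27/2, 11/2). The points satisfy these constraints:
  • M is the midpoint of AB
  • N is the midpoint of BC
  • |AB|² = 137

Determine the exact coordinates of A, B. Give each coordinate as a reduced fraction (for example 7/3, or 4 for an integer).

A = (9, 3)
B = (20, 7)

1. B_x = 20  [B = 2·N−C = 2·(27/2, 11/2)−(7, 4)]
2. B_y = 7  [B = 2·N−C = 2·(27/2, 11/2)−(7, 4)]
   so B = (20, 7)
3. A_x = 9  [A = 2·M−B = 2·(29/2, 5)−(20, 7)]
4. A_y = 3  [A = 2·M−B = 2·(29/2, 5)−(20, 7)]
   so A = (9, 3)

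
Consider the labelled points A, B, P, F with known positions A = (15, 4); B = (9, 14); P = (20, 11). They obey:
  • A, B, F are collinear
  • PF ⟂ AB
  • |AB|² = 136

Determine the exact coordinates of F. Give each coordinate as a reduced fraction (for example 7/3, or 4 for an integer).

F = (225/17, 118/17)

1. F_x = 225/17  [[A, B, F are collinear ⇒ -10x-6y+174=0] ∩ [PF ⟂ AB ⇒ -6x+10y+10=0]]
2. F_y = 118/17  [[A, B, F are collinear ⇒ -10x-6y+174=0] ∩ [PF ⟂ AB ⇒ -6x+10y+10=0]]
   so F = (225/17, 118/17)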